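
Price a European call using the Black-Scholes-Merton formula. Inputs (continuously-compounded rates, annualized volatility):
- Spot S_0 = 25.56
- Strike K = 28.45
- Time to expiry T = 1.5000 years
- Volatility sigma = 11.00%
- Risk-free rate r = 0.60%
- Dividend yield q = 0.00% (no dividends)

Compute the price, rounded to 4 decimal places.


d1 = (ln(S/K) + (r - q + 0.5*sigma^2) * T) / (sigma * sqrt(T)) = -0.66095050
d2 = d1 - sigma * sqrt(T) = -0.79567244
exp(-rT) = 0.99104038; exp(-qT) = 1.00000000
C = S_0 * exp(-qT) * N(d1) - K * exp(-rT) * N(d2)
N(d1) = 0.25432203; N(d2) = 0.21311123
C = 25.5600 * 1.00000000 * 0.25432203 - 28.4500 * 0.99104038 * 0.21311123 = 0.4918

Answer: Price = 0.4918


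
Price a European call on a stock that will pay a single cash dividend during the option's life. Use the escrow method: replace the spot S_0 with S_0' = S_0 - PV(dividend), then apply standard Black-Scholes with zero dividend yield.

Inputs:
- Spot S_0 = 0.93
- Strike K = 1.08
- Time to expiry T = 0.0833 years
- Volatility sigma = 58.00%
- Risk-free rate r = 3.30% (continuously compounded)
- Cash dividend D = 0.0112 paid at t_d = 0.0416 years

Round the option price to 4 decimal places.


PV(D) = D * exp(-r * t_d) = 0.0112 * 0.99862814 = 0.01118464
S_0' = S_0 - PV(D) = 0.9300 - 0.01118464 = 0.91881536
d1 = (ln(S_0'/K) + (r + sigma^2/2)*T) / (sigma*sqrt(T)) = -0.86542904
d2 = d1 - sigma*sqrt(T) = -1.03282713
exp(-rT) = 0.99725487
N(d1) = 0.19340167; N(d2) = 0.15084240
C = S_0' * N(d1) - K * exp(-rT) * N(d2) = 0.91881536 * 0.19340167 - 1.0800 * 0.99725487 * 0.15084240 = 0.0152

Answer: Price = 0.0152


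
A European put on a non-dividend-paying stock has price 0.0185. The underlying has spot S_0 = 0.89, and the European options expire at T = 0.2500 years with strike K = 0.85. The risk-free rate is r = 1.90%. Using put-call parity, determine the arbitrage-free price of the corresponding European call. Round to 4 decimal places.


Put-call parity: C - P = S_0 * exp(-qT) - K * exp(-rT).
S_0 * exp(-qT) = 0.8900 * 1.00000000 = 0.89000000
K * exp(-rT) = 0.8500 * 0.99526126 = 0.84597207
C = P + S*exp(-qT) - K*exp(-rT)
C = 0.0185 + 0.89000000 - 0.84597207 = 0.0625

Answer: Call price = 0.0625


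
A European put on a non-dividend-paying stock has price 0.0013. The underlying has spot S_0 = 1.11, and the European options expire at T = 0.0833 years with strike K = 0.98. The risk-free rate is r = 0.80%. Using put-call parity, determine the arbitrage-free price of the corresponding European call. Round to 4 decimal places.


Answer: Call price = 0.1320

Derivation:
Put-call parity: C - P = S_0 * exp(-qT) - K * exp(-rT).
S_0 * exp(-qT) = 1.1100 * 1.00000000 = 1.11000000
K * exp(-rT) = 0.9800 * 0.99933382 = 0.97934715
C = P + S*exp(-qT) - K*exp(-rT)
C = 0.0013 + 1.11000000 - 0.97934715 = 0.1320


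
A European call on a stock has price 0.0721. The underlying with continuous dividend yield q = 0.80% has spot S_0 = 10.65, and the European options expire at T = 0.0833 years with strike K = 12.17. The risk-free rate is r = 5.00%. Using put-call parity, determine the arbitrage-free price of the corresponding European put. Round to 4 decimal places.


Answer: Put price = 1.5486

Derivation:
Put-call parity: C - P = S_0 * exp(-qT) - K * exp(-rT).
S_0 * exp(-qT) = 10.6500 * 0.99933382 = 10.64290520
K * exp(-rT) = 12.1700 * 0.99584366 = 12.11941736
P = C - S*exp(-qT) + K*exp(-rT)
P = 0.0721 - 10.64290520 + 12.11941736 = 1.5486


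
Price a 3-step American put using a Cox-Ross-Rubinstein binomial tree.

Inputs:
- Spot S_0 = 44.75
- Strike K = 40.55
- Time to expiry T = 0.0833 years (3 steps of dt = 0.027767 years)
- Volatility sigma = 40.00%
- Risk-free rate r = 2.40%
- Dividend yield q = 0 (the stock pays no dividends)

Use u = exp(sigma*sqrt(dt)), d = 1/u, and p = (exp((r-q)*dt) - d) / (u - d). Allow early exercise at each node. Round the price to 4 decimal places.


dt = T/N = 0.027767
u = exp(sigma*sqrt(dt)) = 1.068925; d = 1/u = 0.935519
p = (exp((r-q)*dt) - d) / (u - d) = 0.488340
Discount per step: exp(-r*dt) = 0.999334
Stock lattice S(k, i) with i counting down-moves:
  k=0: S(0,0) = 44.7500
  k=1: S(1,0) = 47.8344; S(1,1) = 41.8645
  k=2: S(2,0) = 51.1314; S(2,1) = 44.7500; S(2,2) = 39.1651
  k=3: S(3,0) = 54.6556; S(3,1) = 47.8344; S(3,2) = 41.8645; S(3,3) = 36.6397
Terminal payoffs V(N, i) = max(K - S_T, 0):
  V(3,0) = 0.000000; V(3,1) = 0.000000; V(3,2) = 0.000000; V(3,3) = 3.910333
Backward induction: V(k, i) = exp(-r*dt) * [p * V(k+1, i) + (1-p) * V(k+1, i+1)]; then take max(V_cont, immediate exercise) for American.
  V(2,0) = exp(-r*dt) * [p*0.000000 + (1-p)*0.000000] = 0.000000; exercise = 0.000000; V(2,0) = max -> 0.000000
  V(2,1) = exp(-r*dt) * [p*0.000000 + (1-p)*0.000000] = 0.000000; exercise = 0.000000; V(2,1) = max -> 0.000000
  V(2,2) = exp(-r*dt) * [p*0.000000 + (1-p)*3.910333] = 1.999429; exercise = 1.384949; V(2,2) = max -> 1.999429
  V(1,0) = exp(-r*dt) * [p*0.000000 + (1-p)*0.000000] = 0.000000; exercise = 0.000000; V(1,0) = max -> 0.000000
  V(1,1) = exp(-r*dt) * [p*0.000000 + (1-p)*1.999429] = 1.022347; exercise = 0.000000; V(1,1) = max -> 1.022347
  V(0,0) = exp(-r*dt) * [p*0.000000 + (1-p)*1.022347] = 0.522746; exercise = 0.000000; V(0,0) = max -> 0.522746

Answer: Price = V(0,0) = 0.5227


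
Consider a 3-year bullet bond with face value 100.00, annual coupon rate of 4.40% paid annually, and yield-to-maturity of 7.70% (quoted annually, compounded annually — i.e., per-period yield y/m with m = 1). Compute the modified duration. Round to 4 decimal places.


Answer: Modified duration = 2.6640

Derivation:
Coupon per period c = face * coupon_rate / m = 4.400000
Periods per year m = 1; per-period yield y/m = 0.077000
Number of cashflows N = 3
Cashflows (t years, CF_t, discount factor 1/(1+y/m)^(m*t), PV):
  t = 1.0000: CF_t = 4.400000, DF = 0.928505, PV = 4.085422
  t = 2.0000: CF_t = 4.400000, DF = 0.862122, PV = 3.793336
  t = 3.0000: CF_t = 104.400000, DF = 0.800484, PV = 83.570575
Price P = sum_t PV_t = 91.449333
First compute Macaulay numerator sum_t t * PV_t:
  t * PV_t at t = 1.0000: 4.085422
  t * PV_t at t = 2.0000: 7.586671
  t * PV_t at t = 3.0000: 250.711724
Macaulay duration D = 262.383818 / 91.449333 = 2.869171
Modified duration = D / (1 + y/m) = 2.869171 / (1 + 0.077000) = 2.664040


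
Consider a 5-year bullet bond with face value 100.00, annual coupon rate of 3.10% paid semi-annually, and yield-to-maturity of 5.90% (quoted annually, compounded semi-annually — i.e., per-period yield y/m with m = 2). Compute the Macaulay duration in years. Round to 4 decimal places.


Answer: Macaulay duration = 4.6431 years

Derivation:
Coupon per period c = face * coupon_rate / m = 1.550000
Periods per year m = 2; per-period yield y/m = 0.029500
Number of cashflows N = 10
Cashflows (t years, CF_t, discount factor 1/(1+y/m)^(m*t), PV):
  t = 0.5000: CF_t = 1.550000, DF = 0.971345, PV = 1.505585
  t = 1.0000: CF_t = 1.550000, DF = 0.943512, PV = 1.462443
  t = 1.5000: CF_t = 1.550000, DF = 0.916476, PV = 1.420537
  t = 2.0000: CF_t = 1.550000, DF = 0.890214, PV = 1.379832
  t = 2.5000: CF_t = 1.550000, DF = 0.864706, PV = 1.340294
  t = 3.0000: CF_t = 1.550000, DF = 0.839928, PV = 1.301888
  t = 3.5000: CF_t = 1.550000, DF = 0.815860, PV = 1.264583
  t = 4.0000: CF_t = 1.550000, DF = 0.792482, PV = 1.228346
  t = 4.5000: CF_t = 1.550000, DF = 0.769773, PV = 1.193149
  t = 5.0000: CF_t = 101.550000, DF = 0.747716, PV = 75.930528
Price P = sum_t PV_t = 88.027185
Macaulay numerator sum_t t * PV_t:
  t * PV_t at t = 0.5000: 0.752793
  t * PV_t at t = 1.0000: 1.462443
  t * PV_t at t = 1.5000: 2.130806
  t * PV_t at t = 2.0000: 2.759665
  t * PV_t at t = 2.5000: 3.350734
  t * PV_t at t = 3.0000: 3.905664
  t * PV_t at t = 3.5000: 4.426040
  t * PV_t at t = 4.0000: 4.913386
  t * PV_t at t = 4.5000: 5.369169
  t * PV_t at t = 5.0000: 379.652639
Macaulay duration D = (sum_t t * PV_t) / P = 408.723337 / 88.027185 = 4.643149


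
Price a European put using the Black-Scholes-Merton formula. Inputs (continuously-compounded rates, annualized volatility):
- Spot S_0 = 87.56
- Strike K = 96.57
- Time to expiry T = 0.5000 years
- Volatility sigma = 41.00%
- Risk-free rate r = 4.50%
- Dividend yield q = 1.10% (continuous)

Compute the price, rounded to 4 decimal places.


Answer: Price = 14.5323

Derivation:
d1 = (ln(S/K) + (r - q + 0.5*sigma^2) * T) / (sigma * sqrt(T)) = -0.13424288
d2 = d1 - sigma * sqrt(T) = -0.42415666
exp(-rT) = 0.97775124; exp(-qT) = 0.99451510
P = K * exp(-rT) * N(-d2) - S_0 * exp(-qT) * N(-d1)
N(-d1) = 0.55339474; N(-d2) = 0.66427422
P = 96.5700 * 0.97775124 * 0.66427422 - 87.5600 * 0.99451510 * 0.55339474 = 14.5323


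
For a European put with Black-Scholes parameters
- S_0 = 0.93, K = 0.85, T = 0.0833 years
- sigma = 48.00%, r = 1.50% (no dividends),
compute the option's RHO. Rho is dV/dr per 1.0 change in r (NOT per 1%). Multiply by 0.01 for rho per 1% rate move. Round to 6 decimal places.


Answer: Rho = -0.019654

Derivation:
d1 = 0.7275628193; d2 = 0.5890264702
phi(d1) = 0.3061707393; exp(-qT) = 1.0000000000; exp(-rT) = 0.9987512803
N(-d2) = 0.2779217585
Rho = -K*T*exp(-rT)*N(-d2) = -0.8500 * 0.0833 * 0.9987512803 * 0.2779217585 = -0.019654


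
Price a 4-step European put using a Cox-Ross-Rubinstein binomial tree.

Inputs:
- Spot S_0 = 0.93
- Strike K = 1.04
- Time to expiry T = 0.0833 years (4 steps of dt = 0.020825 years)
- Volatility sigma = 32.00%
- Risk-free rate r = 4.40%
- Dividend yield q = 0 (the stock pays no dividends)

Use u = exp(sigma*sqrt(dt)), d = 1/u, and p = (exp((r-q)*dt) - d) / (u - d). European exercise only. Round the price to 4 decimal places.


Answer: Price = V(0,0) = 0.1110

Derivation:
dt = T/N = 0.020825
u = exp(sigma*sqrt(dt)) = 1.047262; d = 1/u = 0.954871
p = (exp((r-q)*dt) - d) / (u - d) = 0.498380
Discount per step: exp(-r*dt) = 0.999084
Stock lattice S(k, i) with i counting down-moves:
  k=0: S(0,0) = 0.9300
  k=1: S(1,0) = 0.9740; S(1,1) = 0.8880
  k=2: S(2,0) = 1.0200; S(2,1) = 0.9300; S(2,2) = 0.8480
  k=3: S(3,0) = 1.0682; S(3,1) = 0.9740; S(3,2) = 0.8880; S(3,3) = 0.8097
  k=4: S(4,0) = 1.1187; S(4,1) = 1.0200; S(4,2) = 0.9300; S(4,3) = 0.8480; S(4,4) = 0.7731
Terminal payoffs V(N, i) = max(K - S_T, 0):
  V(4,0) = 0.000000; V(4,1) = 0.020016; V(4,2) = 0.110000; V(4,3) = 0.192045; V(4,4) = 0.266853
Backward induction: V(k, i) = exp(-r*dt) * [p * V(k+1, i) + (1-p) * V(k+1, i+1)].
  V(3,0) = exp(-r*dt) * [p*0.000000 + (1-p)*0.020016] = 0.010031
  V(3,1) = exp(-r*dt) * [p*0.020016 + (1-p)*0.110000] = 0.065094
  V(3,2) = exp(-r*dt) * [p*0.110000 + (1-p)*0.192045] = 0.151017
  V(3,3) = exp(-r*dt) * [p*0.192045 + (1-p)*0.266853] = 0.229360
  V(2,0) = exp(-r*dt) * [p*0.010031 + (1-p)*0.065094] = 0.037617
  V(2,1) = exp(-r*dt) * [p*0.065094 + (1-p)*0.151017] = 0.108096
  V(2,2) = exp(-r*dt) * [p*0.151017 + (1-p)*0.229360] = 0.190141
  V(1,0) = exp(-r*dt) * [p*0.037617 + (1-p)*0.108096] = 0.072904
  V(1,1) = exp(-r*dt) * [p*0.108096 + (1-p)*0.190141] = 0.149115
  V(0,0) = exp(-r*dt) * [p*0.072904 + (1-p)*0.149115] = 0.111031


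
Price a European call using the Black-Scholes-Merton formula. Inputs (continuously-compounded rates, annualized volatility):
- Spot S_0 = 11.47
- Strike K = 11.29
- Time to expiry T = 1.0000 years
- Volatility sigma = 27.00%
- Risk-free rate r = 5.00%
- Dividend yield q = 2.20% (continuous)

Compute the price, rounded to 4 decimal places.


d1 = (ln(S/K) + (r - q + 0.5*sigma^2) * T) / (sigma * sqrt(T)) = 0.29728723
d2 = d1 - sigma * sqrt(T) = 0.02728723
exp(-rT) = 0.95122942; exp(-qT) = 0.97824024
C = S_0 * exp(-qT) * N(d1) - K * exp(-rT) * N(d2)
N(d1) = 0.61687639; N(d2) = 0.51088468
C = 11.4700 * 0.97824024 * 0.61687639 - 11.2900 * 0.95122942 * 0.51088468 = 1.4350

Answer: Price = 1.4350


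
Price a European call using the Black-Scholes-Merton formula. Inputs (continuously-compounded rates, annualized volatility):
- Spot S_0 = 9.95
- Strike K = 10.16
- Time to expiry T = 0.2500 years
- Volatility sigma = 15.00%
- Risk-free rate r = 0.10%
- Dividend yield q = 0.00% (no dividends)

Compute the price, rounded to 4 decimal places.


d1 = (ln(S/K) + (r - q + 0.5*sigma^2) * T) / (sigma * sqrt(T)) = -0.23764521
d2 = d1 - sigma * sqrt(T) = -0.31264521
exp(-rT) = 0.99975003; exp(-qT) = 1.00000000
C = S_0 * exp(-qT) * N(d1) - K * exp(-rT) * N(d2)
N(d1) = 0.40607814; N(d2) = 0.37727511
C = 9.9500 * 1.00000000 * 0.40607814 - 10.1600 * 0.99975003 * 0.37727511 = 0.2083

Answer: Price = 0.2083


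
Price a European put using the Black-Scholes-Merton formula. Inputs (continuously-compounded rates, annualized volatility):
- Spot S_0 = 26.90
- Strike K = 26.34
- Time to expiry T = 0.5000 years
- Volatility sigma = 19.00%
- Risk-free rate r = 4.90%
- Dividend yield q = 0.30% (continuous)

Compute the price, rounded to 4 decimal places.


Answer: Price = 0.9038

Derivation:
d1 = (ln(S/K) + (r - q + 0.5*sigma^2) * T) / (sigma * sqrt(T)) = 0.39495703
d2 = d1 - sigma * sqrt(T) = 0.26060674
exp(-rT) = 0.97579769; exp(-qT) = 0.99850112
P = K * exp(-rT) * N(-d2) - S_0 * exp(-qT) * N(-d1)
N(-d1) = 0.34643730; N(-d2) = 0.39719790
P = 26.3400 * 0.97579769 * 0.39719790 - 26.9000 * 0.99850112 * 0.34643730 = 0.9038


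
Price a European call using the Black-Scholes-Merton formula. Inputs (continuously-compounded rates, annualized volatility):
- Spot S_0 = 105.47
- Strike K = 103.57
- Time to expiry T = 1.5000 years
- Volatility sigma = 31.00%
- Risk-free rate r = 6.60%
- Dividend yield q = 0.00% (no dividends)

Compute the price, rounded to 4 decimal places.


Answer: Price = 21.5323

Derivation:
d1 = (ln(S/K) + (r - q + 0.5*sigma^2) * T) / (sigma * sqrt(T)) = 0.49846811
d2 = d1 - sigma * sqrt(T) = 0.11879720
exp(-rT) = 0.90574271; exp(-qT) = 1.00000000
C = S_0 * exp(-qT) * N(d1) - K * exp(-rT) * N(d2)
N(d1) = 0.69092293; N(d2) = 0.54728199
C = 105.4700 * 1.00000000 * 0.69092293 - 103.5700 * 0.90574271 * 0.54728199 = 21.5323


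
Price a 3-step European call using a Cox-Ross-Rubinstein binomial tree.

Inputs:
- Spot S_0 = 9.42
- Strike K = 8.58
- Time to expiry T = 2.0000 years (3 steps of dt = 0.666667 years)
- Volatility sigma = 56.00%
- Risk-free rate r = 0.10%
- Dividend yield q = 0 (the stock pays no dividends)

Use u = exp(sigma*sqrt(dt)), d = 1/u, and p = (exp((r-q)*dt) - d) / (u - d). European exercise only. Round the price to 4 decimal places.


dt = T/N = 0.666667
u = exp(sigma*sqrt(dt)) = 1.579705; d = 1/u = 0.633030
p = (exp((r-q)*dt) - d) / (u - d) = 0.388346
Discount per step: exp(-r*dt) = 0.999334
Stock lattice S(k, i) with i counting down-moves:
  k=0: S(0,0) = 9.4200
  k=1: S(1,0) = 14.8808; S(1,1) = 5.9631
  k=2: S(2,0) = 23.5073; S(2,1) = 9.4200; S(2,2) = 3.7748
  k=3: S(3,0) = 37.1346; S(3,1) = 14.8808; S(3,2) = 5.9631; S(3,3) = 2.3896
Terminal payoffs V(N, i) = max(S_T - K, 0):
  V(3,0) = 28.554607; V(3,1) = 6.300821; V(3,2) = 0.000000; V(3,3) = 0.000000
Backward induction: V(k, i) = exp(-r*dt) * [p * V(k+1, i) + (1-p) * V(k+1, i+1)].
  V(2,0) = exp(-r*dt) * [p*28.554607 + (1-p)*6.300821] = 14.933024
  V(2,1) = exp(-r*dt) * [p*6.300821 + (1-p)*0.000000] = 2.445266
  V(2,2) = exp(-r*dt) * [p*0.000000 + (1-p)*0.000000] = 0.000000
  V(1,0) = exp(-r*dt) * [p*14.933024 + (1-p)*2.445266] = 7.289971
  V(1,1) = exp(-r*dt) * [p*2.445266 + (1-p)*0.000000] = 0.948976
  V(0,0) = exp(-r*dt) * [p*7.289971 + (1-p)*0.948976] = 3.409200

Answer: Price = V(0,0) = 3.4092


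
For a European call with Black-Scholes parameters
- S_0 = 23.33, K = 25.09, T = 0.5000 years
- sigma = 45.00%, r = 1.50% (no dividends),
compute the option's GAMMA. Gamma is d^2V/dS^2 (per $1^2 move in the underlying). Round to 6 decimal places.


d1 = -0.0458968063; d2 = -0.3640948579
phi(d1) = 0.3985223123; exp(-qT) = 1.0000000000; exp(-rT) = 0.9925280548
Gamma = exp(-qT) * phi(d1) / (S * sigma * sqrt(T)) = 1.0000000000 * 0.3985223123 / (23.3300 * 0.4500 * 0.7071067812) = 0.053683

Answer: Gamma = 0.053683


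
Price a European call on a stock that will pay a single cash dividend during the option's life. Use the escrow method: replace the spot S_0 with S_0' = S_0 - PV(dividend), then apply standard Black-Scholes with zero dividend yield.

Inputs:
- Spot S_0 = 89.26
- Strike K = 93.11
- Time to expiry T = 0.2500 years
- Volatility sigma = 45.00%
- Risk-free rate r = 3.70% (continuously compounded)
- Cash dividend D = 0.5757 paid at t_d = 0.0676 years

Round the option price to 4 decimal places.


Answer: Price = 6.4437

Derivation:
PV(D) = D * exp(-r * t_d) = 0.5757 * 0.99750193 = 0.57426186
S_0' = S_0 - PV(D) = 89.2600 - 0.57426186 = 88.68573814
d1 = (ln(S_0'/K) + (r + sigma^2/2)*T) / (sigma*sqrt(T)) = -0.06275556
d2 = d1 - sigma*sqrt(T) = -0.28775556
exp(-rT) = 0.99079265
N(d1) = 0.47498058; N(d2) = 0.38676693
C = S_0' * N(d1) - K * exp(-rT) * N(d2) = 88.68573814 * 0.47498058 - 93.1100 * 0.99079265 * 0.38676693 = 6.4437


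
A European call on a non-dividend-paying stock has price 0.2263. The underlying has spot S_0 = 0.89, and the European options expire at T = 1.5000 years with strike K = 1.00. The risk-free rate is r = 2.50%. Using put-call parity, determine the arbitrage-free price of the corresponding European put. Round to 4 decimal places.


Answer: Put price = 0.2995

Derivation:
Put-call parity: C - P = S_0 * exp(-qT) - K * exp(-rT).
S_0 * exp(-qT) = 0.8900 * 1.00000000 = 0.89000000
K * exp(-rT) = 1.0000 * 0.96319442 = 0.96319442
P = C - S*exp(-qT) + K*exp(-rT)
P = 0.2263 - 0.89000000 + 0.96319442 = 0.2995


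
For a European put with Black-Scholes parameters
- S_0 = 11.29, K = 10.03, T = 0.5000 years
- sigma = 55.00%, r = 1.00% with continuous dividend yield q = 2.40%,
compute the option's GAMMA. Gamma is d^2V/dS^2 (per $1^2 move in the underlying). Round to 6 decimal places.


Answer: Gamma = 0.079978

Derivation:
d1 = 0.4807343264; d2 = 0.0918255968
phi(d1) = 0.3554071378; exp(-qT) = 0.9880717129; exp(-rT) = 0.9950124792
Gamma = exp(-qT) * phi(d1) / (S * sigma * sqrt(T)) = 0.9880717129 * 0.3554071378 / (11.2900 * 0.5500 * 0.7071067812) = 0.079978


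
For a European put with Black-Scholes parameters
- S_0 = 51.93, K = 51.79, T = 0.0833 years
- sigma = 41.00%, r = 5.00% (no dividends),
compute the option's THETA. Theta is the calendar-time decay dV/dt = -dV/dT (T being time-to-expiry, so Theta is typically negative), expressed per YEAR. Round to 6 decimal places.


Answer: Theta = -13.323749

Derivation:
d1 = 0.1171771781; d2 = -0.0011559533
phi(d1) = 0.3962128236; exp(-qT) = 1.0000000000; exp(-rT) = 0.9958436616
Theta = -S*exp(-qT)*phi(d1)*sigma/(2*sqrt(T)) + r*K*exp(-rT)*N(-d2) - q*S*exp(-qT)*N(-d1)
N(-d1) = 0.4533598258; N(-d2) = 0.5004611586; sqrt(T) = 0.2886173938
Term 1 = -51.9300 * 1.0000000000 * 0.3962128236 * 0.4100 / (2 * 0.2886173938) = -14.6143064700
Term 2 = 0.0500 * 51.7900 * 0.9958436616 * 0.5004611586 = 1.2905577877
Term 3 = 0 (no dividend yield, q = 0)
Theta = -14.6143064700 + (1.2905577877) + (0.0000000000) = -13.323749


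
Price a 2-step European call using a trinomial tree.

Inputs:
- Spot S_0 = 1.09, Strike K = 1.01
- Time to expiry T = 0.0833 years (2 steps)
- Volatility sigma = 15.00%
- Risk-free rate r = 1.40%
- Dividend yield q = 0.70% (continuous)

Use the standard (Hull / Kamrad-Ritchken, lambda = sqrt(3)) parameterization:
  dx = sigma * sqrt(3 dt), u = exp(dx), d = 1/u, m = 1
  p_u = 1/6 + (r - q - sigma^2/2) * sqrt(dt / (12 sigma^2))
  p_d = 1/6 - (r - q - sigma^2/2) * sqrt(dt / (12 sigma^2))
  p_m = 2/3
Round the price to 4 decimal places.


dt = T/N = 0.041650; dx = sigma*sqrt(3*dt) = 0.053022
u = exp(dx) = 1.054453; d = 1/u = 0.948359
p_u = 0.164997, p_m = 0.666667, p_d = 0.168336
Discount per step: exp(-r*dt) = 0.999417
Stock lattice S(k, j) with j the centered position index:
  k=0: S(0,+0) = 1.0900
  k=1: S(1,-1) = 1.0337; S(1,+0) = 1.0900; S(1,+1) = 1.1494
  k=2: S(2,-2) = 0.9803; S(2,-1) = 1.0337; S(2,+0) = 1.0900; S(2,+1) = 1.1494; S(2,+2) = 1.2119
Terminal payoffs V(N, j) = max(S_T - K, 0):
  V(2,-2) = 0.000000; V(2,-1) = 0.023711; V(2,+0) = 0.080000; V(2,+1) = 0.139354; V(2,+2) = 0.201940
Backward induction: V(k, j) = exp(-r*dt) * [p_u * V(k+1, j+1) + p_m * V(k+1, j) + p_d * V(k+1, j-1)]
  V(1,-1) = exp(-r*dt) * [p_u*0.080000 + p_m*0.023711 + p_d*0.000000] = 0.028990
  V(1,+0) = exp(-r*dt) * [p_u*0.139354 + p_m*0.080000 + p_d*0.023711] = 0.080271
  V(1,+1) = exp(-r*dt) * [p_u*0.201940 + p_m*0.139354 + p_d*0.080000] = 0.139608
  V(0,+0) = exp(-r*dt) * [p_u*0.139608 + p_m*0.080271 + p_d*0.028990] = 0.081382

Answer: Price = V(0,0) = 0.0814


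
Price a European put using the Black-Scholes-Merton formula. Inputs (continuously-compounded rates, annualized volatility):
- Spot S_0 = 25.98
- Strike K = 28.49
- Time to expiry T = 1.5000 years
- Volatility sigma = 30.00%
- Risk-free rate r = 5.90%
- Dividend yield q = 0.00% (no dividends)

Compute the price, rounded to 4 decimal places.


d1 = (ln(S/K) + (r - q + 0.5*sigma^2) * T) / (sigma * sqrt(T)) = 0.17357047
d2 = d1 - sigma * sqrt(T) = -0.19385299
exp(-rT) = 0.91530311; exp(-qT) = 1.00000000
P = K * exp(-rT) * N(-d2) - S_0 * exp(-qT) * N(-d1)
N(-d1) = 0.43110152; N(-d2) = 0.57685450
P = 28.4900 * 0.91530311 * 0.57685450 - 25.9800 * 1.00000000 * 0.43110152 = 3.8426

Answer: Price = 3.8426


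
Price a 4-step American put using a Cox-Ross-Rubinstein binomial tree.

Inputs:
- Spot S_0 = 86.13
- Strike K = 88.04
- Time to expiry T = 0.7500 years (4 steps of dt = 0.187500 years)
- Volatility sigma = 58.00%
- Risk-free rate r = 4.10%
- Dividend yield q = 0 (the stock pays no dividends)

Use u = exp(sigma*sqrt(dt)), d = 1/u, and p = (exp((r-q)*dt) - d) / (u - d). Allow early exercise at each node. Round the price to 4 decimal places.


Answer: Price = V(0,0) = 16.5097

Derivation:
dt = T/N = 0.187500
u = exp(sigma*sqrt(dt)) = 1.285500; d = 1/u = 0.777908
p = (exp((r-q)*dt) - d) / (u - d) = 0.452745
Discount per step: exp(-r*dt) = 0.992342
Stock lattice S(k, i) with i counting down-moves:
  k=0: S(0,0) = 86.1300
  k=1: S(1,0) = 110.7201; S(1,1) = 67.0012
  k=2: S(2,0) = 142.3306; S(2,1) = 86.1300; S(2,2) = 52.1207
  k=3: S(3,0) = 182.9659; S(3,1) = 110.7201; S(3,2) = 67.0012; S(3,3) = 40.5451
  k=4: S(4,0) = 235.2026; S(4,1) = 142.3306; S(4,2) = 86.1300; S(4,3) = 52.1207; S(4,4) = 31.5404
Terminal payoffs V(N, i) = max(K - S_T, 0):
  V(4,0) = 0.000000; V(4,1) = 0.000000; V(4,2) = 1.910000; V(4,3) = 35.919255; V(4,4) = 56.499630
Backward induction: V(k, i) = exp(-r*dt) * [p * V(k+1, i) + (1-p) * V(k+1, i+1)]; then take max(V_cont, immediate exercise) for American.
  V(3,0) = exp(-r*dt) * [p*0.000000 + (1-p)*0.000000] = 0.000000; exercise = 0.000000; V(3,0) = max -> 0.000000
  V(3,1) = exp(-r*dt) * [p*0.000000 + (1-p)*1.910000] = 1.037253; exercise = 0.000000; V(3,1) = max -> 1.037253
  V(3,2) = exp(-r*dt) * [p*1.910000 + (1-p)*35.919255] = 20.364595; exercise = 21.038808; V(3,2) = max -> 21.038808
  V(3,3) = exp(-r*dt) * [p*35.919255 + (1-p)*56.499630] = 46.820657; exercise = 47.494870; V(3,3) = max -> 47.494870
  V(2,0) = exp(-r*dt) * [p*0.000000 + (1-p)*1.037253] = 0.563296; exercise = 0.000000; V(2,0) = max -> 0.563296
  V(2,1) = exp(-r*dt) * [p*1.037253 + (1-p)*21.038808] = 11.891446; exercise = 1.910000; V(2,1) = max -> 11.891446
  V(2,2) = exp(-r*dt) * [p*21.038808 + (1-p)*47.494870] = 35.245042; exercise = 35.919255; V(2,2) = max -> 35.919255
  V(1,0) = exp(-r*dt) * [p*0.563296 + (1-p)*11.891446] = 6.710899; exercise = 0.000000; V(1,0) = max -> 6.710899
  V(1,1) = exp(-r*dt) * [p*11.891446 + (1-p)*35.919255] = 24.849033; exercise = 21.038808; V(1,1) = max -> 24.849033
  V(0,0) = exp(-r*dt) * [p*6.710899 + (1-p)*24.849033] = 16.509685; exercise = 1.910000; V(0,0) = max -> 16.509685


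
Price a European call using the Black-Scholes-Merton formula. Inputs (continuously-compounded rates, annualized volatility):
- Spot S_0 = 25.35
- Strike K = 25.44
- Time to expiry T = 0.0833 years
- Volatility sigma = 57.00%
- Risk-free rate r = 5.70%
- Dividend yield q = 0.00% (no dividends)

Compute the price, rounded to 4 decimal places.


Answer: Price = 1.6762

Derivation:
d1 = (ln(S/K) + (r - q + 0.5*sigma^2) * T) / (sigma * sqrt(T)) = 0.08957513
d2 = d1 - sigma * sqrt(T) = -0.07493678
exp(-rT) = 0.99526315; exp(-qT) = 1.00000000
C = S_0 * exp(-qT) * N(d1) - K * exp(-rT) * N(d2)
N(d1) = 0.53568758; N(d2) = 0.47013251
C = 25.3500 * 1.00000000 * 0.53568758 - 25.4400 * 0.99526315 * 0.47013251 = 1.6762


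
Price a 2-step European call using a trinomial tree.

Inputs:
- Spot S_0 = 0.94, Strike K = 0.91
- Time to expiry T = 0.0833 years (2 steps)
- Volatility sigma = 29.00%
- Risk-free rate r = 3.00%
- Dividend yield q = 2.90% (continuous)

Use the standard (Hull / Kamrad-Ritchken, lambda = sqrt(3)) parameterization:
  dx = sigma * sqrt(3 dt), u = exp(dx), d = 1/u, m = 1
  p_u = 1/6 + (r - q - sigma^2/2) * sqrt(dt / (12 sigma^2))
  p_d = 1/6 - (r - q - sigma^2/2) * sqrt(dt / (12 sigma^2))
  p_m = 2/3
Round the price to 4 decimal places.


Answer: Price = V(0,0) = 0.0487

Derivation:
dt = T/N = 0.041650; dx = sigma*sqrt(3*dt) = 0.102510
u = exp(dx) = 1.107948; d = 1/u = 0.902569
p_u = 0.158327, p_m = 0.666667, p_d = 0.175006
Discount per step: exp(-r*dt) = 0.998751
Stock lattice S(k, j) with j the centered position index:
  k=0: S(0,+0) = 0.9400
  k=1: S(1,-1) = 0.8484; S(1,+0) = 0.9400; S(1,+1) = 1.0415
  k=2: S(2,-2) = 0.7658; S(2,-1) = 0.8484; S(2,+0) = 0.9400; S(2,+1) = 1.0415; S(2,+2) = 1.1539
Terminal payoffs V(N, j) = max(S_T - K, 0):
  V(2,-2) = 0.000000; V(2,-1) = 0.000000; V(2,+0) = 0.030000; V(2,+1) = 0.131471; V(2,+2) = 0.243897
Backward induction: V(k, j) = exp(-r*dt) * [p_u * V(k+1, j+1) + p_m * V(k+1, j) + p_d * V(k+1, j-1)]
  V(1,-1) = exp(-r*dt) * [p_u*0.030000 + p_m*0.000000 + p_d*0.000000] = 0.004744
  V(1,+0) = exp(-r*dt) * [p_u*0.131471 + p_m*0.030000 + p_d*0.000000] = 0.040765
  V(1,+1) = exp(-r*dt) * [p_u*0.243897 + p_m*0.131471 + p_d*0.030000] = 0.131349
  V(0,+0) = exp(-r*dt) * [p_u*0.131349 + p_m*0.040765 + p_d*0.004744] = 0.048742


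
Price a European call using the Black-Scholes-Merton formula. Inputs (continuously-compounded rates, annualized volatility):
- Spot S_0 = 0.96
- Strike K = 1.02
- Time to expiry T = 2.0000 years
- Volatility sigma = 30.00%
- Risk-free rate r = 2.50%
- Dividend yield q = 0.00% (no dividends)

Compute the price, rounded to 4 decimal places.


Answer: Price = 0.1571

Derivation:
d1 = (ln(S/K) + (r - q + 0.5*sigma^2) * T) / (sigma * sqrt(T)) = 0.18708956
d2 = d1 - sigma * sqrt(T) = -0.23717451
exp(-rT) = 0.95122942; exp(-qT) = 1.00000000
C = S_0 * exp(-qT) * N(d1) - K * exp(-rT) * N(d2)
N(d1) = 0.57420479; N(d2) = 0.40626071
C = 0.9600 * 1.00000000 * 0.57420479 - 1.0200 * 0.95122942 * 0.40626071 = 0.1571


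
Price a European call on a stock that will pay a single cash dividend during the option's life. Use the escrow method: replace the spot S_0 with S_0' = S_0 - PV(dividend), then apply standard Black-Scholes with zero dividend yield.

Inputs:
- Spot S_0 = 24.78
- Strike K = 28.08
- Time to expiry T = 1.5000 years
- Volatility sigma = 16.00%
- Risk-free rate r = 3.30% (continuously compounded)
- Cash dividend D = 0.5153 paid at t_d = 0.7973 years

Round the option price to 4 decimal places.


PV(D) = D * exp(-r * t_d) = 0.5153 * 0.97403222 = 0.50191880
S_0' = S_0 - PV(D) = 24.7800 - 0.50191880 = 24.27808120
d1 = (ln(S_0'/K) + (r + sigma^2/2)*T) / (sigma*sqrt(T)) = -0.39183489
d2 = d1 - sigma*sqrt(T) = -0.58779407
exp(-rT) = 0.95170516
N(d1) = 0.34759011; N(d2) = 0.27833526
C = S_0' * N(d1) - K * exp(-rT) * N(d2) = 24.27808120 * 0.34759011 - 28.0800 * 0.95170516 * 0.27833526 = 1.0006

Answer: Price = 1.0006


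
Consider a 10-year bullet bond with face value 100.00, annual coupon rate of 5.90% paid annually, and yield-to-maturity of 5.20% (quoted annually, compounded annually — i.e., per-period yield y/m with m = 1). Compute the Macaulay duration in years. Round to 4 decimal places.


Answer: Macaulay duration = 7.8945 years

Derivation:
Coupon per period c = face * coupon_rate / m = 5.900000
Periods per year m = 1; per-period yield y/m = 0.052000
Number of cashflows N = 10
Cashflows (t years, CF_t, discount factor 1/(1+y/m)^(m*t), PV):
  t = 1.0000: CF_t = 5.900000, DF = 0.950570, PV = 5.608365
  t = 2.0000: CF_t = 5.900000, DF = 0.903584, PV = 5.331145
  t = 3.0000: CF_t = 5.900000, DF = 0.858920, PV = 5.067629
  t = 4.0000: CF_t = 5.900000, DF = 0.816464, PV = 4.817138
  t = 5.0000: CF_t = 5.900000, DF = 0.776106, PV = 4.579028
  t = 6.0000: CF_t = 5.900000, DF = 0.737744, PV = 4.352688
  t = 7.0000: CF_t = 5.900000, DF = 0.701277, PV = 4.137536
  t = 8.0000: CF_t = 5.900000, DF = 0.666613, PV = 3.933019
  t = 9.0000: CF_t = 5.900000, DF = 0.633663, PV = 3.738612
  t = 10.0000: CF_t = 105.900000, DF = 0.602341, PV = 63.787938
Price P = sum_t PV_t = 105.353099
Macaulay numerator sum_t t * PV_t:
  t * PV_t at t = 1.0000: 5.608365
  t * PV_t at t = 2.0000: 10.662291
  t * PV_t at t = 3.0000: 15.202886
  t * PV_t at t = 4.0000: 19.268550
  t * PV_t at t = 5.0000: 22.895141
  t * PV_t at t = 6.0000: 26.116130
  t * PV_t at t = 7.0000: 28.962755
  t * PV_t at t = 8.0000: 31.464156
  t * PV_t at t = 9.0000: 33.647505
  t * PV_t at t = 10.0000: 637.879378
Macaulay duration D = (sum_t t * PV_t) / P = 831.707157 / 105.353099 = 7.894473


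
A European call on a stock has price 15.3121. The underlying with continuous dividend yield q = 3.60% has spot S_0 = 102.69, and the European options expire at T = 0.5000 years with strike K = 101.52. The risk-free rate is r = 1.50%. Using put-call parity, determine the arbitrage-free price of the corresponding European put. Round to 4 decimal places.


Answer: Put price = 15.2154

Derivation:
Put-call parity: C - P = S_0 * exp(-qT) - K * exp(-rT).
S_0 * exp(-qT) = 102.6900 * 0.98216103 = 100.85811641
K * exp(-rT) = 101.5200 * 0.99252805 = 100.76144813
P = C - S*exp(-qT) + K*exp(-rT)
P = 15.3121 - 100.85811641 + 100.76144813 = 15.2154


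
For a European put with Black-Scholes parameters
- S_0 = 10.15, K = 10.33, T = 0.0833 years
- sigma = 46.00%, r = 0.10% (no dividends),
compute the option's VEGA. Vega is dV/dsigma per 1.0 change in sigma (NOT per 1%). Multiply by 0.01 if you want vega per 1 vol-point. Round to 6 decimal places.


Answer: Vega = 1.166192

Derivation:
d1 = -0.0653952696; d2 = -0.1981592707
phi(d1) = 0.3980901452; exp(-qT) = 1.0000000000; exp(-rT) = 0.9999167035
Vega = S * exp(-qT) * phi(d1) * sqrt(T) = 10.1500 * 1.0000000000 * 0.3980901452 * 0.2886173938 = 1.166192


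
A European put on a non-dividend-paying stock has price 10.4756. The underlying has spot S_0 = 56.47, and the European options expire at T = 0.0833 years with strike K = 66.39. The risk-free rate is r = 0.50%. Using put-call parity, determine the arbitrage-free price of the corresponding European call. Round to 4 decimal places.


Put-call parity: C - P = S_0 * exp(-qT) - K * exp(-rT).
S_0 * exp(-qT) = 56.4700 * 1.00000000 = 56.47000000
K * exp(-rT) = 66.3900 * 0.99958359 = 66.36235432
C = P + S*exp(-qT) - K*exp(-rT)
C = 10.4756 + 56.47000000 - 66.36235432 = 0.5832

Answer: Call price = 0.5832


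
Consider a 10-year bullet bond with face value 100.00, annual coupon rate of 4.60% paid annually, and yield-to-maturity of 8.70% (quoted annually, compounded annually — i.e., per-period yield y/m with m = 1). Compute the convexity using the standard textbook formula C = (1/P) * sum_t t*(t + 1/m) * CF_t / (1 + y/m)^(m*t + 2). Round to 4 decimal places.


Coupon per period c = face * coupon_rate / m = 4.600000
Periods per year m = 1; per-period yield y/m = 0.087000
Number of cashflows N = 10
Cashflows (t years, CF_t, discount factor 1/(1+y/m)^(m*t), PV):
  t = 1.0000: CF_t = 4.600000, DF = 0.919963, PV = 4.231831
  t = 2.0000: CF_t = 4.600000, DF = 0.846332, PV = 3.893129
  t = 3.0000: CF_t = 4.600000, DF = 0.778595, PV = 3.581535
  t = 4.0000: CF_t = 4.600000, DF = 0.716278, PV = 3.294880
  t = 5.0000: CF_t = 4.600000, DF = 0.658950, PV = 3.031169
  t = 6.0000: CF_t = 4.600000, DF = 0.606209, PV = 2.788564
  t = 7.0000: CF_t = 4.600000, DF = 0.557690, PV = 2.565376
  t = 8.0000: CF_t = 4.600000, DF = 0.513055, PV = 2.360051
  t = 9.0000: CF_t = 4.600000, DF = 0.471991, PV = 2.171161
  t = 10.0000: CF_t = 104.600000, DF = 0.434215, PV = 45.418861
Price P = sum_t PV_t = 73.336557
Convexity numerator sum_t t*(t + 1/m) * CF_t / (1+y/m)^(m*t + 2):
  t = 1.0000: term = 7.163070
  t = 2.0000: term = 19.769282
  t = 3.0000: term = 36.374025
  t = 4.0000: term = 55.771274
  t = 5.0000: term = 76.961279
  t = 6.0000: term = 99.122163
  t = 7.0000: term = 121.584990
  t = 8.0000: term = 143.811921
  t = 9.0000: term = 165.377094
  t = 10.0000: term = 4228.339407
Convexity = (1/P) * sum = 4954.274504 / 73.336557 = 67.555319

Answer: Convexity = 67.5553


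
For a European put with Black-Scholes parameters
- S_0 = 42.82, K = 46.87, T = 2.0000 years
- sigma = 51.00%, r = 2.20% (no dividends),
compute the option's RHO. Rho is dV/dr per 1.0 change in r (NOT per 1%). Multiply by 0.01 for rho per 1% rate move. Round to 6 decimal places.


Answer: Rho = -59.613566

Derivation:
d1 = 0.2963296946; d2 = -0.4249192222
phi(d1) = 0.3818054180; exp(-qT) = 1.0000000000; exp(-rT) = 0.9569539575
N(-d2) = 0.6645522193
Rho = -K*T*exp(-rT)*N(-d2) = -46.8700 * 2.0000 * 0.9569539575 * 0.6645522193 = -59.613566


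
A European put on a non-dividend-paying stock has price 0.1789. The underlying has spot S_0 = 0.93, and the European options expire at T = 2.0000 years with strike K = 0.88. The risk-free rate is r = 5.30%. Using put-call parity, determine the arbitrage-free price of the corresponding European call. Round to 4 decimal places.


Answer: Call price = 0.3174

Derivation:
Put-call parity: C - P = S_0 * exp(-qT) - K * exp(-rT).
S_0 * exp(-qT) = 0.9300 * 1.00000000 = 0.93000000
K * exp(-rT) = 0.8800 * 0.89942465 = 0.79149369
C = P + S*exp(-qT) - K*exp(-rT)
C = 0.1789 + 0.93000000 - 0.79149369 = 0.3174


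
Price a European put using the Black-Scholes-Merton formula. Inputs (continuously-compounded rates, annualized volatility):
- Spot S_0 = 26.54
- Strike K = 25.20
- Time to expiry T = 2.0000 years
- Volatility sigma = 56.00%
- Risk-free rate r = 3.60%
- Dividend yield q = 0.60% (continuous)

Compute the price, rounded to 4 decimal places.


d1 = (ln(S/K) + (r - q + 0.5*sigma^2) * T) / (sigma * sqrt(T)) = 0.53716002
d2 = d1 - sigma * sqrt(T) = -0.25479957
exp(-rT) = 0.93053090; exp(-qT) = 0.98807171
P = K * exp(-rT) * N(-d2) - S_0 * exp(-qT) * N(-d1)
N(-d1) = 0.29557854; N(-d2) = 0.60056105
P = 25.2000 * 0.93053090 * 0.60056105 - 26.5400 * 0.98807171 * 0.29557854 = 6.3317

Answer: Price = 6.3317


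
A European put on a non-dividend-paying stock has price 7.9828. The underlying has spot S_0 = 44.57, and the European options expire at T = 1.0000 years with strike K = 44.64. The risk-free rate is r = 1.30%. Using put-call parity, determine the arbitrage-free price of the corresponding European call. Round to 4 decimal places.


Answer: Call price = 8.4894

Derivation:
Put-call parity: C - P = S_0 * exp(-qT) - K * exp(-rT).
S_0 * exp(-qT) = 44.5700 * 1.00000000 = 44.57000000
K * exp(-rT) = 44.6400 * 0.98708414 = 44.06343579
C = P + S*exp(-qT) - K*exp(-rT)
C = 7.9828 + 44.57000000 - 44.06343579 = 8.4894


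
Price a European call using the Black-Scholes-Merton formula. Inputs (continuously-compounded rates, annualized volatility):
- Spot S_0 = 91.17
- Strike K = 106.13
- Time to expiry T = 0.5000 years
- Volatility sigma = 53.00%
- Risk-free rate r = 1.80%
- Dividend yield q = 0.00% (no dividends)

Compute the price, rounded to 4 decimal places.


d1 = (ln(S/K) + (r - q + 0.5*sigma^2) * T) / (sigma * sqrt(T)) = -0.19402440
d2 = d1 - sigma * sqrt(T) = -0.56879099
exp(-rT) = 0.99104038; exp(-qT) = 1.00000000
C = S_0 * exp(-qT) * N(d1) - K * exp(-rT) * N(d2)
N(d1) = 0.42307839; N(d2) = 0.28474899
C = 91.1700 * 1.00000000 * 0.42307839 - 106.1300 * 0.99104038 * 0.28474899 = 8.6224

Answer: Price = 8.6224


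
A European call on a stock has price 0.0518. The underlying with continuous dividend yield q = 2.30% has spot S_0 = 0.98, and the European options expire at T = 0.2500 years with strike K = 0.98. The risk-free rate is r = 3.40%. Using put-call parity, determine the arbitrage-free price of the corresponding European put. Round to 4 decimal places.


Answer: Put price = 0.0491

Derivation:
Put-call parity: C - P = S_0 * exp(-qT) - K * exp(-rT).
S_0 * exp(-qT) = 0.9800 * 0.99426650 = 0.97438117
K * exp(-rT) = 0.9800 * 0.99153602 = 0.97170530
P = C - S*exp(-qT) + K*exp(-rT)
P = 0.0518 - 0.97438117 + 0.97170530 = 0.0491


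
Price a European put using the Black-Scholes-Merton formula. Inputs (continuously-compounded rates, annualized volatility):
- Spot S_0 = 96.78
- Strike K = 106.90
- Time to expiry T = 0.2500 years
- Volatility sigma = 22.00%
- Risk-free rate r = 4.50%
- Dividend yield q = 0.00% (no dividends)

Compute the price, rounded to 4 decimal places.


Answer: Price = 10.2560

Derivation:
d1 = (ln(S/K) + (r - q + 0.5*sigma^2) * T) / (sigma * sqrt(T)) = -0.74684961
d2 = d1 - sigma * sqrt(T) = -0.85684961
exp(-rT) = 0.98881304; exp(-qT) = 1.00000000
P = K * exp(-rT) * N(-d2) - S_0 * exp(-qT) * N(-d1)
N(-d1) = 0.77242283; N(-d2) = 0.80423600
P = 106.9000 * 0.98881304 * 0.80423600 - 96.7800 * 1.00000000 * 0.77242283 = 10.2560


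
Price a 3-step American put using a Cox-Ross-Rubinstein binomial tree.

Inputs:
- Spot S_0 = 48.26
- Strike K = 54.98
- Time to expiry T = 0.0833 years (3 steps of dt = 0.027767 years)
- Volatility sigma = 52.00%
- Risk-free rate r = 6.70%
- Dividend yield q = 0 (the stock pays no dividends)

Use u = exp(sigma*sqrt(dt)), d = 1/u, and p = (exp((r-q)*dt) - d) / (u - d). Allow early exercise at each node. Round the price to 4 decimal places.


dt = T/N = 0.027767
u = exp(sigma*sqrt(dt)) = 1.090514; d = 1/u = 0.916999
p = (exp((r-q)*dt) - d) / (u - d) = 0.489083
Discount per step: exp(-r*dt) = 0.998141
Stock lattice S(k, i) with i counting down-moves:
  k=0: S(0,0) = 48.2600
  k=1: S(1,0) = 52.6282; S(1,1) = 44.2544
  k=2: S(2,0) = 57.3918; S(2,1) = 48.2600; S(2,2) = 40.5812
  k=3: S(3,0) = 62.5866; S(3,1) = 52.6282; S(3,2) = 44.2544; S(3,3) = 37.2129
Terminal payoffs V(N, i) = max(K - S_T, 0):
  V(3,0) = 0.000000; V(3,1) = 2.351785; V(3,2) = 10.725647; V(3,3) = 17.767115
Backward induction: V(k, i) = exp(-r*dt) * [p * V(k+1, i) + (1-p) * V(k+1, i+1)]; then take max(V_cont, immediate exercise) for American.
  V(2,0) = exp(-r*dt) * [p*0.000000 + (1-p)*2.351785] = 1.199334; exercise = 0.000000; V(2,0) = max -> 1.199334
  V(2,1) = exp(-r*dt) * [p*2.351785 + (1-p)*10.725647] = 6.617812; exercise = 6.720000; V(2,1) = max -> 6.720000
  V(2,2) = exp(-r*dt) * [p*10.725647 + (1-p)*17.767115] = 14.296633; exercise = 14.398821; V(2,2) = max -> 14.398821
  V(1,0) = exp(-r*dt) * [p*1.199334 + (1-p)*6.720000] = 4.012466; exercise = 2.351785; V(1,0) = max -> 4.012466
  V(1,1) = exp(-r*dt) * [p*6.720000 + (1-p)*14.398821] = 10.623460; exercise = 10.725647; V(1,1) = max -> 10.725647
  V(0,0) = exp(-r*dt) * [p*4.012466 + (1-p)*10.725647] = 7.428513; exercise = 6.720000; V(0,0) = max -> 7.428513

Answer: Price = V(0,0) = 7.4285


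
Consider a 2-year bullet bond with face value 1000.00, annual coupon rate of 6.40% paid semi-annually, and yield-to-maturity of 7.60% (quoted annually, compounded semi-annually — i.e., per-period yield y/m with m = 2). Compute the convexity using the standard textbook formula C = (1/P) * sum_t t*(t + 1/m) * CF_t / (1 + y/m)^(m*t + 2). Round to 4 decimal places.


Coupon per period c = face * coupon_rate / m = 32.000000
Periods per year m = 2; per-period yield y/m = 0.038000
Number of cashflows N = 4
Cashflows (t years, CF_t, discount factor 1/(1+y/m)^(m*t), PV):
  t = 0.5000: CF_t = 32.000000, DF = 0.963391, PV = 30.828516
  t = 1.0000: CF_t = 32.000000, DF = 0.928122, PV = 29.699919
  t = 1.5000: CF_t = 32.000000, DF = 0.894145, PV = 28.612639
  t = 2.0000: CF_t = 1032.000000, DF = 0.861411, PV = 888.976505
Price P = sum_t PV_t = 978.117580
Convexity numerator sum_t t*(t + 1/m) * CF_t / (1+y/m)^(m*t + 2):
  t = 0.5000: term = 14.306320
  t = 1.0000: term = 41.347744
  t = 1.5000: term = 79.668101
  t = 2.0000: term = 4125.395405
Convexity = (1/P) * sum = 4260.717570 / 978.117580 = 4.356038

Answer: Convexity = 4.3560


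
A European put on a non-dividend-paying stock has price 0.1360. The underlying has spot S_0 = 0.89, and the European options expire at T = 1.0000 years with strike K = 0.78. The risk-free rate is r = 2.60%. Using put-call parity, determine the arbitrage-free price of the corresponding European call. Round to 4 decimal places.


Put-call parity: C - P = S_0 * exp(-qT) - K * exp(-rT).
S_0 * exp(-qT) = 0.8900 * 1.00000000 = 0.89000000
K * exp(-rT) = 0.7800 * 0.97433509 = 0.75998137
C = P + S*exp(-qT) - K*exp(-rT)
C = 0.1360 + 0.89000000 - 0.75998137 = 0.2660

Answer: Call price = 0.2660
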